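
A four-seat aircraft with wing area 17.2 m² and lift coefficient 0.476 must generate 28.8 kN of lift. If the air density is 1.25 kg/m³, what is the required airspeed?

L = ½ρv²S·CL ⇒ v = √(2L/(ρ·S·CL))
v = √(2 × 28800 / (1.25 × 17.2 × 0.476)) = √5628 = 75 m/s

v = 75 m/s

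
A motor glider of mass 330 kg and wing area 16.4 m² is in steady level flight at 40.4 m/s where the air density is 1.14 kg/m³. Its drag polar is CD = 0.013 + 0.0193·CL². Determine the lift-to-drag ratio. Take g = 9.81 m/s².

Weight W = mg = 330 × 9.81 = 3237.3 N; in level flight L = W.
Dynamic pressure q = 0.5 × 1.14 × 40.4² = 930.3 Pa.
CL = 2W/(ρv²S) = 2×3237.3/(1.14×40.4²×16.4) = 0.2122.
CD = 0.013 + 0.0193 × 0.2122² = 0.01387.
L/D = CL/CD = 0.2122 / 0.01387 = 15.3

L/D = 15.3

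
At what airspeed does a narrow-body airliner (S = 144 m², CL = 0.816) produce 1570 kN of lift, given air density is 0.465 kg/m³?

v = 240 m/s

L = ½ρv²S·CL ⇒ v = √(2L/(ρ·S·CL))
v = √(2 × 1.57×10^6 / (0.465 × 144 × 0.816)) = √57470 = 240 m/s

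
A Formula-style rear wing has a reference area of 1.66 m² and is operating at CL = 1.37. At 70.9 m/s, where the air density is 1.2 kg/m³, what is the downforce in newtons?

L = ½ρv²S·CL = ½ × 1.2 × 70.9² × 1.66 × 1.37 = 6860 N ≈ 6.86 kN

L = 6860 N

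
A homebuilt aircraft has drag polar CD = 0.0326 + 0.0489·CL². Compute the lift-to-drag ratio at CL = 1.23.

L/D = 11.5

CD = 0.0326 + 0.0489 × 1.23² = 0.1066
L/D = CL/CD = 1.23 / 0.1066 = 11.5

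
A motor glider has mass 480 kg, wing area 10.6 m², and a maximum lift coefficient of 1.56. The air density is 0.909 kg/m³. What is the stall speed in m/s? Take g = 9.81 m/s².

Weight W = mg = 480 × 9.81 = 4709 N.
From L = ½ρV²S·CL,max = W: V_stall = √(2W/(ρSCL,max)) = √(2·4709/(0.909·10.6·1.56))
V_stall = √626.5 = 25 m/s

V_stall = 25 m/s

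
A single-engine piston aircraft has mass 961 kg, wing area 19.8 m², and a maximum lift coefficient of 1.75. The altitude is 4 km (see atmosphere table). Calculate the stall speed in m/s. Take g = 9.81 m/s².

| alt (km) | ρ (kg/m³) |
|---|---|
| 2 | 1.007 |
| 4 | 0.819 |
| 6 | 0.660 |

At 4 km, from the table: ρ = 0.819 kg/m³.
Stall occurs when L = W at CL,max. W = mg = 961 × 9.81 = 9427 N.
From L = ½ρV²S·CL,max = W: V_stall = √(2W/(ρSCL,max)) = √(2·9427/(0.819·19.8·1.75))
V_stall = √664.4 = 25.8 m/s

V_stall = 25.8 m/s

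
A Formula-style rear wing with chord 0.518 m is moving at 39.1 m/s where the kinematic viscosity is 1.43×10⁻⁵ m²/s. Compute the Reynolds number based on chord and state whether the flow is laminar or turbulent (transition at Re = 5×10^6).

Re = 1.42×10^6 (laminar)

Re = v·c/ν = 39.1 × 0.518 / (1.43×10⁻⁵) = 1.42×10^6
Since 1.42×10^6 < 5×10^6, the flow is laminar.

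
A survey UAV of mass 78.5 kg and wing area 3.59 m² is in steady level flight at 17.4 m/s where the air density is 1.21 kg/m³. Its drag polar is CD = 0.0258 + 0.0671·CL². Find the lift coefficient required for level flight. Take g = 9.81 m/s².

Weight W = mg = 78.5 × 9.81 = 770.09 N; in level flight L = W.
q = ½ρv² = ½ × 1.21 × 17.4² = 183.2 Pa.
CL = W/(q·S) = 770.09 / (183.2 × 3.59) = 1.171.

CL = 1.17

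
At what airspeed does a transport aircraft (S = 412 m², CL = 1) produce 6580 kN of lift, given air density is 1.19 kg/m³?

L = ½ρv²S·CL ⇒ v = √(2L/(ρ·S·CL))
v = √(2 × 6.58×10^6 / (1.19 × 412 × 1)) = √26840 = 164 m/s

v = 164 m/s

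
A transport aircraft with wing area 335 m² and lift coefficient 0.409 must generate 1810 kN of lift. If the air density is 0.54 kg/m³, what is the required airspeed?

v = 221 m/s

L = ½ρv²S·CL ⇒ v = √(2L/(ρ·S·CL))
v = √(2 × 1.81×10^6 / (0.54 × 335 × 0.409)) = √48930 = 221 m/s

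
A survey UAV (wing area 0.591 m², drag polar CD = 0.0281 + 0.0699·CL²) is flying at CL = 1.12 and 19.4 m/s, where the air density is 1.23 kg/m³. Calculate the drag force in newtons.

CD = 0.0281 + 0.0699 × 1.12² = 0.1158
D = ½ρv²S·CD = ½ × 1.23 × 19.4² × 0.591 × 0.1158 = 15.8 N

D = 15.8 N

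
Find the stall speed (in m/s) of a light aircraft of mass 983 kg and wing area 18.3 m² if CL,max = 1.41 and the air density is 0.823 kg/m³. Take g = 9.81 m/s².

V_stall = 30.1 m/s

At stall, lift equals weight: L = W = m·g = 983 × 9.81 = 9643 N.
V_stall = √(2W/(ρ·S·CL,max)) = √(2 × 9643 / (0.823 × 18.3 × 1.41))
V_stall = √908.2 = 30.1 m/s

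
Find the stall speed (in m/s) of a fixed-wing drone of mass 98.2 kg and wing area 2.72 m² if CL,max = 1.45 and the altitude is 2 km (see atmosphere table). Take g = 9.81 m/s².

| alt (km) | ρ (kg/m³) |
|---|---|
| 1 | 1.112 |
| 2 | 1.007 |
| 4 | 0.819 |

V_stall = 22 m/s

At 2 km, from the table: ρ = 1.007 kg/m³.
Weight W = mg = 98.2 × 9.81 = 963.3 N.
V_stall = √(2W/(ρ·S·CL,max)) = √(2 × 963.3 / (1.007 × 2.72 × 1.45))
V_stall = √485.1 = 22 m/s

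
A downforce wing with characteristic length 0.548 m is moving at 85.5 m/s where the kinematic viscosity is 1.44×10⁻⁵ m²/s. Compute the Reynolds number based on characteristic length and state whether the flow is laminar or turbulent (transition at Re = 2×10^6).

Re = 3.25×10^6 (turbulent)

Re = v·c/ν = 85.5 × 0.548 / (1.44×10⁻⁵) = 3.25×10^6
Since 3.25×10^6 > 2×10^6, the flow is turbulent.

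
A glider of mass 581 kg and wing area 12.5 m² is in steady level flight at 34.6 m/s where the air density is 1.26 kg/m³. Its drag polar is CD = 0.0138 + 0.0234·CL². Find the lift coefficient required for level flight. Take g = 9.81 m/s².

CL = 0.605

Level flight ⇒ L = W = m·g = 581 × 9.81 = 5699.6 N.
q = ½ρv² = ½ × 1.26 × 34.6² = 754.2 Pa.
CL = 2W/(ρv²S) = 2×5699.6/(1.26×34.6²×12.5) = 0.6046.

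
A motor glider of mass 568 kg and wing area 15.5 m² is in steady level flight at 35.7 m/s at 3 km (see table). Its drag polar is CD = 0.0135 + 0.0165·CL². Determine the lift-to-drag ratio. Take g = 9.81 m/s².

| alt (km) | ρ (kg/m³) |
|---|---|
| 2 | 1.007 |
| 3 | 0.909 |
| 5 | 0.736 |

L/D = 31.3

At 3 km, from the table: ρ = 0.909 kg/m³.
Weight W = mg = 568 × 9.81 = 5572.1 N; in level flight L = W.
Dynamic pressure q = 0.5 × 0.909 × 35.7² = 579.3 Pa.
CL = W/(q·S) = 5572.1 / (579.3 × 15.5) = 0.6206.
CD = 0.0135 + 0.0165 × 0.6206² = 0.01985.
L/D = CL/CD = 0.6206 / 0.01985 = 31.3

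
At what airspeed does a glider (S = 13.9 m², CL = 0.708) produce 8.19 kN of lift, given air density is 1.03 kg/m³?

v = 40.2 m/s

L = ½ρv²S·CL ⇒ v = √(2L/(ρ·S·CL))
v = √(2 × 8190 / (1.03 × 13.9 × 0.708)) = √1616 = 40.2 m/s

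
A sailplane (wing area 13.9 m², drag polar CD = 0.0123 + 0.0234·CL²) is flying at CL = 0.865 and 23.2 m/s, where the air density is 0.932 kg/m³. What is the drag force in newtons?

CD = 0.0123 + 0.0234 × 0.865² = 0.02981
D = ½ρv²S·CD = ½ × 0.932 × 23.2² × 13.9 × 0.02981 = 104 N

D = 104 N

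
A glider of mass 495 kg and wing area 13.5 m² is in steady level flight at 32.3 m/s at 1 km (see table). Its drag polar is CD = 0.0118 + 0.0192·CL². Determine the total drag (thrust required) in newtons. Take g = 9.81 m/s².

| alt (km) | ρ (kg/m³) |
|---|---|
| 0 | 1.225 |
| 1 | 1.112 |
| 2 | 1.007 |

At 1 km, from the table: ρ = 1.112 kg/m³.
Level flight ⇒ L = W = m·g = 495 × 9.81 = 4855.9 N.
Dynamic pressure q = 0.5 × 1.112 × 32.3² = 580.1 Pa.
Required CL = L/(qS) = 4855.9/(580.1·13.5) = 0.6201.
CD = 0.0118 + 0.0192 × 0.6201² = 0.01918.
D = q·S·CD = 580.1 × 13.5 × 0.01918 = 150.2 N

D = 150 N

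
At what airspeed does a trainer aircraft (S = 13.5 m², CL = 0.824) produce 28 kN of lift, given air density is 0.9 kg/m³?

v = 74.8 m/s

L = ½ρv²S·CL ⇒ v = √(2L/(ρ·S·CL))
v = √(2 × 28000 / (0.9 × 13.5 × 0.824)) = √5594 = 74.8 m/s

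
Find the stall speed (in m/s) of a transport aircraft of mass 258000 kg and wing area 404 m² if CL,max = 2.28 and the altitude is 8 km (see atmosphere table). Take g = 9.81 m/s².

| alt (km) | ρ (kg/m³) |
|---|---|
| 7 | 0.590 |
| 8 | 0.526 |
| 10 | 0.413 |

At 8 km, from the table: ρ = 0.526 kg/m³.
At stall, lift equals weight: L = W = m·g = 258000 × 9.81 = 2.531×10^6 N.
V_stall = √(2W/(ρ·S·CL,max)) = √(2 × 2.531×10^6 / (0.526 × 404 × 2.28))
V_stall = √10450 = 102 m/s

V_stall = 102 m/s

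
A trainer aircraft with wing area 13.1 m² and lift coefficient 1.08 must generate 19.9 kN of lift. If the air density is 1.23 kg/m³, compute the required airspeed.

L = ½ρv²S·CL ⇒ v = √(2L/(ρ·S·CL))
v = √(2 × 19900 / (1.23 × 13.1 × 1.08)) = √2287 = 47.8 m/s

v = 47.8 m/s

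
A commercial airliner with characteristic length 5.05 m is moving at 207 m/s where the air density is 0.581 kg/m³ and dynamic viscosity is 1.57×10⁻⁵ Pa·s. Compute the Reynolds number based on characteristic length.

Re = 3.87×10^7

Re = ρ·v·c/μ = 0.581 × 207 × 5.05 / (1.57×10⁻⁵) = 3.87×10^7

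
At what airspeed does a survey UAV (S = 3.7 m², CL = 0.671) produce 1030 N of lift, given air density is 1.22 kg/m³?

L = ½ρv²S·CL ⇒ v = √(2L/(ρ·S·CL))
v = √(2 × 1030 / (1.22 × 3.7 × 0.671)) = √680.1 = 26.1 m/s

v = 26.1 m/s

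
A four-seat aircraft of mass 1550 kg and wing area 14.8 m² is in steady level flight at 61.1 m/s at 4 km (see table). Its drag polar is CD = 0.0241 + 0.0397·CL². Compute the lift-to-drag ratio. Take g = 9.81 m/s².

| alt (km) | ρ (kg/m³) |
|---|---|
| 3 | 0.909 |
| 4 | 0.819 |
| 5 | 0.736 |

At 4 km, from the table: ρ = 0.819 kg/m³.
In steady level flight, lift balances weight: W = mg = 1550 × 9.81 = 15206 N.
Dynamic pressure q = 0.5 × 0.819 × 61.1² = 1529 Pa.
Required CL = L/(qS) = 15206/(1529·14.8) = 0.6721.
CD = 0.0241 + 0.0397 × 0.6721² = 0.04203.
L/D = CL/CD = 0.6721 / 0.04203 = 16

L/D = 16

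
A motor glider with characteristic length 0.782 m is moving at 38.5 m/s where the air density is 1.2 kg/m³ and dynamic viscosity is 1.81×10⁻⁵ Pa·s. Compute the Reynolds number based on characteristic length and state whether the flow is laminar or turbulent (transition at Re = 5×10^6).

Re = ρ·v·c/μ = 1.2 × 38.5 × 0.782 / (1.81×10⁻⁵) = 2×10^6
Since 2×10^6 < 5×10^6, the flow is laminar.

Re = 2×10^6 (laminar)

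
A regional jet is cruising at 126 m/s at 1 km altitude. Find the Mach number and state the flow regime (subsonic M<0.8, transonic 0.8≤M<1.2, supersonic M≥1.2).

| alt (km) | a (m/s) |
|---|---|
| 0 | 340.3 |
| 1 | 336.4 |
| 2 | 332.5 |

M = 0.375 (subsonic)

At 1 km, from the table: a = 336.4 m/s.
M = v/a = 126 / 336.4 = 0.375
M = 0.375 → subsonic.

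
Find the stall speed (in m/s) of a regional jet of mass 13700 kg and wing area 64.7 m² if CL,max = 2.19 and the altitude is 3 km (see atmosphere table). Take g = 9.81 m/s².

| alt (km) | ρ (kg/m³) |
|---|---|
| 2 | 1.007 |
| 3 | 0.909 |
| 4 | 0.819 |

V_stall = 45.7 m/s

At 3 km, from the table: ρ = 0.909 kg/m³.
At stall, lift equals weight: L = W = m·g = 13700 × 9.81 = 1.344×10^5 N.
From L = ½ρV²S·CL,max = W: V_stall = √(2W/(ρSCL,max)) = √(2·1.344×10^5/(0.909·64.7·2.19))
V_stall = √2087 = 45.7 m/s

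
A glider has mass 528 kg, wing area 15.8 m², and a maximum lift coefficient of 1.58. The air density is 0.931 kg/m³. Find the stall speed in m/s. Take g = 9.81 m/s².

V_stall = 21.1 m/s

At stall, lift equals weight: L = W = m·g = 528 × 9.81 = 5180 N.
V_stall = √(2W/(ρ·S·CL,max)) = √(2 × 5180 / (0.931 × 15.8 × 1.58))
V_stall = √445.7 = 21.1 m/s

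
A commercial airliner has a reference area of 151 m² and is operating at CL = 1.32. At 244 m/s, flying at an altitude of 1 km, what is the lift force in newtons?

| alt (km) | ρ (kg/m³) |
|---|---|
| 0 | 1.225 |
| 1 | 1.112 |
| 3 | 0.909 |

At 1 km, from the table: ρ = 1.112 kg/m³.
L = ½ρv²S·CL = ½ × 1.112 × 244² × 151 × 1.32 = 6.6×10^6 N ≈ 6600 kN

L = 6.6×10^6 N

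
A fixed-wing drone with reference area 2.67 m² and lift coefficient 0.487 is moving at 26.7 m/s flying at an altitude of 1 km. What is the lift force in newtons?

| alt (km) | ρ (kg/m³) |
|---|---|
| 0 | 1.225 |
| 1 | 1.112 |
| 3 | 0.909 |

At 1 km, from the table: ρ = 1.112 kg/m³.
L = ½ρv²S·CL = ½ × 1.112 × 26.7² × 2.67 × 0.487 = 515 N

L = 515 N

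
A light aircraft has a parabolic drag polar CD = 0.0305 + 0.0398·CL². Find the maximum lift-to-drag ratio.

(L/D)max = 14.4

For CD = CD0 + K·CL², (L/D)max occurs at CL* = √(CD0/K) and equals 1/(2√(K·CD0)).
(L/D)max = 1/(2√(0.0398 × 0.0305)) = 1/(2 × 0.03484) = 14.4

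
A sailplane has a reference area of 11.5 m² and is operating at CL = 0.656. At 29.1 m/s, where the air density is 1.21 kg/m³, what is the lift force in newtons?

L = ½ρv²S·CL = ½ × 1.21 × 29.1² × 11.5 × 0.656 = 3860 N

L = 3860 N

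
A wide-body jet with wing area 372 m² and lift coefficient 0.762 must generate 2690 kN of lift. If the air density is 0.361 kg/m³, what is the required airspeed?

v = 229 m/s

L = ½ρv²S·CL ⇒ v = √(2L/(ρ·S·CL))
v = √(2 × 2.69×10^6 / (0.361 × 372 × 0.762)) = √52570 = 229 m/s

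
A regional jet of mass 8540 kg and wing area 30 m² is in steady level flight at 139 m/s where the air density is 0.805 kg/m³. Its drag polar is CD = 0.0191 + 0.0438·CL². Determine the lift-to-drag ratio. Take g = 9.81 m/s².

In steady level flight, lift balances weight: W = mg = 8540 × 9.81 = 83777 N.
Dynamic pressure q = 0.5 × 0.805 × 139² = 7777 Pa.
Required CL = L/(qS) = 83777/(7777·30) = 0.3591.
CD = 0.0191 + 0.0438 × 0.3591² = 0.02475.
L/D = CL/CD = 0.3591 / 0.02475 = 14.5

L/D = 14.5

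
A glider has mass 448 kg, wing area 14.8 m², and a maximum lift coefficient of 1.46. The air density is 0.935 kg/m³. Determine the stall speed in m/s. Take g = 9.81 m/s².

V_stall = 20.9 m/s

At stall, lift equals weight: L = W = m·g = 448 × 9.81 = 4395 N.
V_stall = √(2W/(ρ·S·CL,max)) = √(2 × 4395 / (0.935 × 14.8 × 1.46))
V_stall = √435.1 = 20.9 m/s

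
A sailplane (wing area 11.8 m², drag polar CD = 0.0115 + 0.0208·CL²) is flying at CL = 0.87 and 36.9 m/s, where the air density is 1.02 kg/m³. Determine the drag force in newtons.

CD = 0.0115 + 0.0208 × 0.87² = 0.02724
D = ½ρv²S·CD = ½ × 1.02 × 36.9² × 11.8 × 0.02724 = 223 N

D = 223 N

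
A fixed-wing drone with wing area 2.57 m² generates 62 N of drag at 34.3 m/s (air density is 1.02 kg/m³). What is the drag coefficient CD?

CD = 0.0402

From D = ½ρv²S·CD, rearranging gives CD = 2D/(ρv²S).
CD = 2 × 62 / (1.02 × 34.3² × 2.57) = 0.0402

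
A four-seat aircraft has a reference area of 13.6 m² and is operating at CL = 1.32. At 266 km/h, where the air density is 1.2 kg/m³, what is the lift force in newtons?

L = 58800 N

Convert speed: v = 266 km/h ÷ 3.6 = 73.89 m/s.
L = ½ρv²S·CL = ½ × 1.2 × 73.89² × 13.6 × 1.32 = 58800 N ≈ 58.8 kN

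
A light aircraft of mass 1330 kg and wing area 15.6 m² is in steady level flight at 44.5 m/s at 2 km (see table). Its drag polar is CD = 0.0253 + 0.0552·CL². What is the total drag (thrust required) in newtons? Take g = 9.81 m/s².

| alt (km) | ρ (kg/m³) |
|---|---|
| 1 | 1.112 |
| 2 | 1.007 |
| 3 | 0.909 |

At 2 km, from the table: ρ = 1.007 kg/m³.
Weight W = mg = 1330 × 9.81 = 13047 N; in level flight L = W.
Dynamic pressure q = 0.5 × 1.007 × 44.5² = 997.1 Pa.
CL = W/(q·S) = 13047 / (997.1 × 15.6) = 0.8388.
CD = 0.0253 + 0.0552 × 0.8388² = 0.06414.
D = q·S·CD = 997.1 × 15.6 × 0.06414 = 997.7 N

D = 998 N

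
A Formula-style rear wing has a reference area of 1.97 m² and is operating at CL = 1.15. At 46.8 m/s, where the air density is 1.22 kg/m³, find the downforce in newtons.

L = 3030 N

L = ½ρv²S·CL = ½ × 1.22 × 46.8² × 1.97 × 1.15 = 3030 N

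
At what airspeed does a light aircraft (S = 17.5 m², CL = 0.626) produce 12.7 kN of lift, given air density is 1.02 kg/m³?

v = 47.7 m/s

L = ½ρv²S·CL ⇒ v = √(2L/(ρ·S·CL))
v = √(2 × 12700 / (1.02 × 17.5 × 0.626)) = √2273 = 47.7 m/s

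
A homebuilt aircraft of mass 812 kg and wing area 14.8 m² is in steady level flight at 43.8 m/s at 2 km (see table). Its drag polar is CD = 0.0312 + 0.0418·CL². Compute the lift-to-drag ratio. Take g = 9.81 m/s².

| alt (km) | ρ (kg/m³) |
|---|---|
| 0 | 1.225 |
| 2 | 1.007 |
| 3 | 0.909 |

L/D = 12.6

At 2 km, from the table: ρ = 1.007 kg/m³.
In steady level flight, lift balances weight: W = mg = 812 × 9.81 = 7965.7 N.
Dynamic pressure q = 0.5 × 1.007 × 43.8² = 965.9 Pa.
CL = 2W/(ρv²S) = 2×7965.7/(1.007×43.8²×14.8) = 0.5572.
CD = 0.0312 + 0.0418 × 0.5572² = 0.04418.
L/D = CL/CD = 0.5572 / 0.04418 = 12.6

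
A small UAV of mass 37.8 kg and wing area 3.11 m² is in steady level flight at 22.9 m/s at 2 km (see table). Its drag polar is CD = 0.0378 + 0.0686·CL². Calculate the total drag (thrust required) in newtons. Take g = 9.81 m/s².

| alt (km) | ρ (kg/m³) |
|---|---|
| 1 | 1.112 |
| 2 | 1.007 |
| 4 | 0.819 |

D = 42.5 N

At 2 km, from the table: ρ = 1.007 kg/m³.
Level flight ⇒ L = W = m·g = 37.8 × 9.81 = 370.82 N.
Dynamic pressure q = 0.5 × 1.007 × 22.9² = 264 Pa.
CL = 2W/(ρv²S) = 2×370.82/(1.007×22.9²×3.11) = 0.4516.
CD = 0.0378 + 0.0686 × 0.4516² = 0.05179.
D = q·S·CD = 264 × 3.11 × 0.05179 = 42.53 N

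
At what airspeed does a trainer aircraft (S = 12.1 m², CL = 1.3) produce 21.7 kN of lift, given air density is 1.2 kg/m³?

v = 48 m/s

L = ½ρv²S·CL ⇒ v = √(2L/(ρ·S·CL))
v = √(2 × 21700 / (1.2 × 12.1 × 1.3)) = √2299 = 48 m/s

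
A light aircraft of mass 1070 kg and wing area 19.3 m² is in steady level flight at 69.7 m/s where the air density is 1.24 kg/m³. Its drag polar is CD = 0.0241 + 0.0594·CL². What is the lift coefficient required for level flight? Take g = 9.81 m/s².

CL = 0.181

Weight W = mg = 1070 × 9.81 = 10497 N; in level flight L = W.
Dynamic pressure q = 0.5 × 1.24 × 69.7² = 3012 Pa.
CL = 2W/(ρv²S) = 2×10497/(1.24×69.7²×19.3) = 0.1806.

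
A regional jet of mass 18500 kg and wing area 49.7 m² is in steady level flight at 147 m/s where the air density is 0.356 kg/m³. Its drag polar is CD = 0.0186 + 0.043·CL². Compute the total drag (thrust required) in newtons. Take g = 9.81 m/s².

Level flight ⇒ L = W = m·g = 18500 × 9.81 = 1.8148×10^5 N.
q = ½ρv² = ½ × 0.356 × 147² = 3846 Pa.
Required CL = L/(qS) = 1.8148×10^5/(3846·49.7) = 0.9494.
CD = 0.0186 + 0.043 × 0.9494² = 0.05736.
D = q·S·CD = 3846 × 49.7 × 0.05736 = 10960 N

D = 11000 N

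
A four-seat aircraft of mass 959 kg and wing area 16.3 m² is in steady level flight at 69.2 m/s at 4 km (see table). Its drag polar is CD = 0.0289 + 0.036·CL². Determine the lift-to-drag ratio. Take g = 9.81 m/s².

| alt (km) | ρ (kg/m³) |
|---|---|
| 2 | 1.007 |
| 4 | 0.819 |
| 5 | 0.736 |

L/D = 9.19

At 4 km, from the table: ρ = 0.819 kg/m³.
Weight W = mg = 959 × 9.81 = 9407.8 N; in level flight L = W.
Dynamic pressure q = 0.5 × 0.819 × 69.2² = 1961 Pa.
CL = W/(q·S) = 9407.8 / (1961 × 16.3) = 0.2943.
CD = 0.0289 + 0.036 × 0.2943² = 0.03202.
L/D = CL/CD = 0.2943 / 0.03202 = 9.19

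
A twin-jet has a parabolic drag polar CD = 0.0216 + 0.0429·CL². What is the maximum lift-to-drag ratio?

For CD = CD0 + K·CL², (L/D)max occurs at CL* = √(CD0/K) and equals 1/(2√(K·CD0)).
(L/D)max = 1/(2√(0.0429 × 0.0216)) = 1/(2 × 0.03044) = 16.4

(L/D)max = 16.4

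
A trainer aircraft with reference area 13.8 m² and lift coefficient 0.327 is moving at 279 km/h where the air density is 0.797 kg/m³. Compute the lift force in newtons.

L = 10800 N

Convert speed: v = 279 km/h ÷ 3.6 = 77.5 m/s.
L = ½ρv²S·CL = ½ × 0.797 × 77.5² × 13.8 × 0.327 = 10800 N ≈ 10.8 kN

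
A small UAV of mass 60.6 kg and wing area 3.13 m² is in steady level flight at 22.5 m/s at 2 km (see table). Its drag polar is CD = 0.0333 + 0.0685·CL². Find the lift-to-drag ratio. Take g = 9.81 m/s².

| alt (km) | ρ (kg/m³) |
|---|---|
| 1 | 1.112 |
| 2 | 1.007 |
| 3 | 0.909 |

At 2 km, from the table: ρ = 1.007 kg/m³.
Weight W = mg = 60.6 × 9.81 = 594.49 N; in level flight L = W.
q = ½ρv² = ½ × 1.007 × 22.5² = 254.9 Pa.
Required CL = L/(qS) = 594.49/(254.9·3.13) = 0.7451.
CD = 0.0333 + 0.0685 × 0.7451² = 0.07133.
L/D = CL/CD = 0.7451 / 0.07133 = 10.4

L/D = 10.4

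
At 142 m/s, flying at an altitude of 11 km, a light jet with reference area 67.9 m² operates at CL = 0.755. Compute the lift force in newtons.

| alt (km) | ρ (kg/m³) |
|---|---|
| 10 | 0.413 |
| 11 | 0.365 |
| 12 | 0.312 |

L = 1.89×10^5 N

At 11 km, from the table: ρ = 0.365 kg/m³.
Dynamic pressure q = ½ρv² = ½ × 0.365 × 142² = 3680 Pa.
L = q·S·CL = 3680 × 67.9 × 0.755 = 1.89×10^5 N ≈ 189 kN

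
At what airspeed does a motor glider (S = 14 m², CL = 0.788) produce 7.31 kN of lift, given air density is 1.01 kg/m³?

v = 36.2 m/s

L = ½ρv²S·CL ⇒ v = √(2L/(ρ·S·CL))
v = √(2 × 7310 / (1.01 × 14 × 0.788)) = √1312 = 36.2 m/s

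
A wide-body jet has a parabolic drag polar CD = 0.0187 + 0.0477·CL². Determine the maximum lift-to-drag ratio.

For CD = CD0 + K·CL², (L/D)max occurs at CL* = √(CD0/K) and equals 1/(2√(K·CD0)).
(L/D)max = 1/(2√(0.0477 × 0.0187)) = 1/(2 × 0.02987) = 16.7

(L/D)max = 16.7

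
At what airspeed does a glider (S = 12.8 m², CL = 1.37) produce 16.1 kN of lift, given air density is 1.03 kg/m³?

v = 42.2 m/s

L = ½ρv²S·CL ⇒ v = √(2L/(ρ·S·CL))
v = √(2 × 16100 / (1.03 × 12.8 × 1.37)) = √1783 = 42.2 m/s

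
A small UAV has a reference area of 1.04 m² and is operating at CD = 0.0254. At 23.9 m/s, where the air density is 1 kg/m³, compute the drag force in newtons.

D = ½ρv²S·CD = ½ × 1 × 23.9² × 1.04 × 0.0254 = 7.54 N

D = 7.54 N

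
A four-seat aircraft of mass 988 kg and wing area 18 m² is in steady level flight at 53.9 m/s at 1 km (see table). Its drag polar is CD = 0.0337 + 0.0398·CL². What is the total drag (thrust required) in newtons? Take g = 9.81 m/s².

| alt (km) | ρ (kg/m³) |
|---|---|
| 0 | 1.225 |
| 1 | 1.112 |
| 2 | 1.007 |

D = 1110 N

At 1 km, from the table: ρ = 1.112 kg/m³.
Weight W = mg = 988 × 9.81 = 9692.3 N; in level flight L = W.
Dynamic pressure q = 0.5 × 1.112 × 53.9² = 1615 Pa.
CL = W/(q·S) = 9692.3 / (1615 × 18) = 0.3334.
CD = 0.0337 + 0.0398 × 0.3334² = 0.03812.
D = q·S·CD = 1615 × 18 × 0.03812 = 1108 N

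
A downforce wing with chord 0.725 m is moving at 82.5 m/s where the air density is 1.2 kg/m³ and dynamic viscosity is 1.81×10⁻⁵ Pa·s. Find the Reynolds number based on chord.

Re = ρ·v·c/μ = 1.2 × 82.5 × 0.725 / (1.81×10⁻⁵) = 3.97×10^6

Re = 3.97×10^6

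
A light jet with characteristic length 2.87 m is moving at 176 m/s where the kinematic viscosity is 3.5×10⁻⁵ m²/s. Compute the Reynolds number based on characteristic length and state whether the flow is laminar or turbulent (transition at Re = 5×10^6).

Re = v·c/ν = 176 × 2.87 / (3.5×10⁻⁵) = 1.44×10^7
Since 1.44×10^7 > 5×10^6, the flow is turbulent.

Re = 1.44×10^7 (turbulent)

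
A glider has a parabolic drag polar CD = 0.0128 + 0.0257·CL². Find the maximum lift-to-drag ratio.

(L/D)max = 27.6

For CD = CD0 + K·CL², (L/D)max occurs at CL* = √(CD0/K) and equals 1/(2√(K·CD0)).
(L/D)max = 1/(2√(0.0257 × 0.0128)) = 1/(2 × 0.01814) = 27.6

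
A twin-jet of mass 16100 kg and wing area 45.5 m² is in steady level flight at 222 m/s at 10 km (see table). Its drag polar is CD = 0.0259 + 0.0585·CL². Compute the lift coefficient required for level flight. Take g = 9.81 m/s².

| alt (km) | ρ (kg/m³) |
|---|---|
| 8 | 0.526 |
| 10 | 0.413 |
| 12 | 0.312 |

At 10 km, from the table: ρ = 0.413 kg/m³.
Weight W = mg = 16100 × 9.81 = 1.5794×10^5 N; in level flight L = W.
Dynamic pressure q = 0.5 × 0.413 × 222² = 10180 Pa.
CL = W/(q·S) = 1.5794×10^5 / (10180 × 45.5) = 0.3411.

CL = 0.341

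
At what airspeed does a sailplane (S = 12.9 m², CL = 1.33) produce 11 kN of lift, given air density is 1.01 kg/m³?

v = 35.6 m/s

L = ½ρv²S·CL ⇒ v = √(2L/(ρ·S·CL))
v = √(2 × 11000 / (1.01 × 12.9 × 1.33)) = √1270 = 35.6 m/s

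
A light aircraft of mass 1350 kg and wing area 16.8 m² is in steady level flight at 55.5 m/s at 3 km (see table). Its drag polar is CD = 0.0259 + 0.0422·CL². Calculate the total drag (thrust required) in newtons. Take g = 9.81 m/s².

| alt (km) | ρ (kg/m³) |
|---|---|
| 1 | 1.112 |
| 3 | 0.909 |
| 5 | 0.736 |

D = 924 N

At 3 km, from the table: ρ = 0.909 kg/m³.
Weight W = mg = 1350 × 9.81 = 13244 N; in level flight L = W.
Dynamic pressure q = 0.5 × 0.909 × 55.5² = 1400 Pa.
CL = W/(q·S) = 13244 / (1400 × 16.8) = 0.5631.
CD = 0.0259 + 0.0422 × 0.5631² = 0.03928.
D = q·S·CD = 1400 × 16.8 × 0.03928 = 923.9 N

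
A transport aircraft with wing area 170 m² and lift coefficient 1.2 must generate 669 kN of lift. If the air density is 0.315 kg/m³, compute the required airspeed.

v = 144 m/s

L = ½ρv²S·CL ⇒ v = √(2L/(ρ·S·CL))
v = √(2 × 6.69×10^5 / (0.315 × 170 × 1.2)) = √20820 = 144 m/s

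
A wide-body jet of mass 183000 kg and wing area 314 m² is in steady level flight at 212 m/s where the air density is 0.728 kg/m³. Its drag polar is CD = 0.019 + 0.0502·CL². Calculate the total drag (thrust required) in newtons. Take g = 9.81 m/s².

D = 1.29×10^5 N

Level flight ⇒ L = W = m·g = 183000 × 9.81 = 1.7952×10^6 N.
q = ½ρv² = ½ × 0.728 × 212² = 16360 Pa.
CL = W/(q·S) = 1.7952×10^6 / (16360 × 314) = 0.3495.
CD = 0.019 + 0.0502 × 0.3495² = 0.02513.
D = q·S·CD = 16360 × 314 × 0.02513 = 1.291×10^5 N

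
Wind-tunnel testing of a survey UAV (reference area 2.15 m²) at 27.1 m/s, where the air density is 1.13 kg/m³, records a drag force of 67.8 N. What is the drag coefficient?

CD = 0.076

From D = ½ρv²S·CD, rearranging gives CD = 2D/(ρv²S).
CD = 2 × 67.8 / (1.13 × 27.1² × 2.15) = 0.076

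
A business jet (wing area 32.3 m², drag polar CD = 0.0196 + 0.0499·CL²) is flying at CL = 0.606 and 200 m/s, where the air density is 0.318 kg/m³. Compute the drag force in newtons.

CD = 0.0196 + 0.0499 × 0.606² = 0.03793
D = ½ρv²S·CD = ½ × 0.318 × 200² × 32.3 × 0.03793 = 7790 N

D = 7790 N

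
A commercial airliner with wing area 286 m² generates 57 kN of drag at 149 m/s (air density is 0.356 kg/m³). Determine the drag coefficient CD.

From D = ½ρv²S·CD, rearranging gives CD = 2D/(ρv²S).
CD = 2 × 57000 / (0.356 × 149² × 286) = 0.0504

CD = 0.0504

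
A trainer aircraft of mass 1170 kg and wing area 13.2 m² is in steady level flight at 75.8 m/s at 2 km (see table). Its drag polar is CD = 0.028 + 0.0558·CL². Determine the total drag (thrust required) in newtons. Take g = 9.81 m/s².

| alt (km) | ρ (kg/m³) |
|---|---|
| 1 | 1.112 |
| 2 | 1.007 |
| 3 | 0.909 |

D = 1260 N

At 2 km, from the table: ρ = 1.007 kg/m³.
Level flight ⇒ L = W = m·g = 1170 × 9.81 = 11478 N.
q = ½ρv² = ½ × 1.007 × 75.8² = 2893 Pa.
Required CL = L/(qS) = 11478/(2893·13.2) = 0.3006.
CD = 0.028 + 0.0558 × 0.3006² = 0.03304.
D = q·S·CD = 2893 × 13.2 × 0.03304 = 1262 N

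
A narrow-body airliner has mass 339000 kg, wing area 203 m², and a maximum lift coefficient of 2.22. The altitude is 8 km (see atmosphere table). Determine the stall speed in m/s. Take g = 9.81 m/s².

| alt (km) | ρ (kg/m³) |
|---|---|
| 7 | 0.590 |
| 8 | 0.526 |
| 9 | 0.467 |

At 8 km, from the table: ρ = 0.526 kg/m³.
At stall, lift equals weight: L = W = m·g = 339000 × 9.81 = 3.326×10^6 N.
V_stall = √(2W/(ρ·S·CL,max)) = √(2 × 3.326×10^6 / (0.526 × 203 × 2.22))
V_stall = √28060 = 168 m/s

V_stall = 168 m/s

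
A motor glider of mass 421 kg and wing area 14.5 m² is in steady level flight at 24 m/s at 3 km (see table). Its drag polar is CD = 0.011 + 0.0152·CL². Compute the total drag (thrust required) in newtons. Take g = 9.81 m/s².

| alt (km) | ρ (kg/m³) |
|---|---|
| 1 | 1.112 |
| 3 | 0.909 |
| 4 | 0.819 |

D = 110 N

At 3 km, from the table: ρ = 0.909 kg/m³.
Weight W = mg = 421 × 9.81 = 4130 N; in level flight L = W.
Dynamic pressure q = 0.5 × 0.909 × 24² = 261.8 Pa.
Required CL = L/(qS) = 4130/(261.8·14.5) = 1.088.
CD = 0.011 + 0.0152 × 1.088² = 0.02899.
D = q·S·CD = 261.8 × 14.5 × 0.02899 = 110.1 N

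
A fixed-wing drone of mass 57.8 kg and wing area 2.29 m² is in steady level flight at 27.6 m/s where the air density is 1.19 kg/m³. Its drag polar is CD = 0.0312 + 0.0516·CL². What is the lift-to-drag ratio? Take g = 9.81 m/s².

Weight W = mg = 57.8 × 9.81 = 567.02 N; in level flight L = W.
q = ½ρv² = ½ × 1.19 × 27.6² = 453.2 Pa.
Required CL = L/(qS) = 567.02/(453.2·2.29) = 0.5463.
CD = 0.0312 + 0.0516 × 0.5463² = 0.0466.
L/D = CL/CD = 0.5463 / 0.0466 = 11.7

L/D = 11.7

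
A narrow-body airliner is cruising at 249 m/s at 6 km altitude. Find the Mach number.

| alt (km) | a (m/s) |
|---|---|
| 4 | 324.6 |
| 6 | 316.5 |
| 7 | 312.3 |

At 6 km, from the table: a = 316.5 m/s.
M = v/a = 249 / 316.5 = 0.787

M = 0.787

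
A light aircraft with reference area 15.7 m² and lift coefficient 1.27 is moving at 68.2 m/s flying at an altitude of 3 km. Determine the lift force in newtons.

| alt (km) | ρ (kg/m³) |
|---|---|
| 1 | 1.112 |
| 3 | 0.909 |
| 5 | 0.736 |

At 3 km, from the table: ρ = 0.909 kg/m³.
Dynamic pressure q = ½ρv² = ½ × 0.909 × 68.2² = 2114 Pa.
L = q·S·CL = 2114 × 15.7 × 1.27 = 42200 N ≈ 42.2 kN

L = 42200 N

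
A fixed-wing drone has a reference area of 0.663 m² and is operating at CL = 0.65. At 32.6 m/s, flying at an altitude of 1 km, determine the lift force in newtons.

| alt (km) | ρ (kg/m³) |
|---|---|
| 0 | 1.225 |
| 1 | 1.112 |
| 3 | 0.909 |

L = 255 N

At 1 km, from the table: ρ = 1.112 kg/m³.
Dynamic pressure q = ½ρv² = ½ × 1.112 × 32.6² = 590.9 Pa.
L = q·S·CL = 590.9 × 0.663 × 0.65 = 255 N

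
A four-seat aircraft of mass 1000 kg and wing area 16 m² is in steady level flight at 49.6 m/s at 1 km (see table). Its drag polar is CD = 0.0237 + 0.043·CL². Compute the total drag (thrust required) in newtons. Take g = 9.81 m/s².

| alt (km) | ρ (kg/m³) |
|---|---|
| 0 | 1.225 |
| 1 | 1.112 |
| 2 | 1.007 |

D = 708 N

At 1 km, from the table: ρ = 1.112 kg/m³.
In steady level flight, lift balances weight: W = mg = 1000 × 9.81 = 9810 N.
Dynamic pressure q = 0.5 × 1.112 × 49.6² = 1368 Pa.
CL = W/(q·S) = 9810 / (1368 × 16) = 0.4482.
CD = 0.0237 + 0.043 × 0.4482² = 0.03234.
D = q·S·CD = 1368 × 16 × 0.03234 = 707.8 N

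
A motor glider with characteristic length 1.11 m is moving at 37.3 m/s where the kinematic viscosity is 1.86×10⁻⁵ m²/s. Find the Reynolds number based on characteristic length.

Re = v·c/ν = 37.3 × 1.11 / (1.86×10⁻⁵) = 2.23×10^6

Re = 2.23×10^6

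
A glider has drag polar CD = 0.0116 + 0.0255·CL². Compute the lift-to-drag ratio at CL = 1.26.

CD = 0.0116 + 0.0255 × 1.26² = 0.05208
L/D = CL/CD = 1.26 / 0.05208 = 24.2

L/D = 24.2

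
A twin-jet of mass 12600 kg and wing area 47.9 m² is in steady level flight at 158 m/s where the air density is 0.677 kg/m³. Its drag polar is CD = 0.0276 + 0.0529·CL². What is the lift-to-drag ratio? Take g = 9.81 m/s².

In steady level flight, lift balances weight: W = mg = 12600 × 9.81 = 1.2361×10^5 N.
q = ½ρv² = ½ × 0.677 × 158² = 8450 Pa.
CL = 2W/(ρv²S) = 2×1.2361×10^5/(0.677×158²×47.9) = 0.3054.
CD = 0.0276 + 0.0529 × 0.3054² = 0.03253.
L/D = CL/CD = 0.3054 / 0.03253 = 9.39

L/D = 9.39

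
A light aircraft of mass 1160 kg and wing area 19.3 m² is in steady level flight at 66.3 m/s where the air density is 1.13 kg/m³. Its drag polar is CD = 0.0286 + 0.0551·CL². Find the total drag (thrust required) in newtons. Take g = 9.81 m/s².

D = 1520 N

In steady level flight, lift balances weight: W = mg = 1160 × 9.81 = 11380 N.
Dynamic pressure q = 0.5 × 1.13 × 66.3² = 2484 Pa.
Required CL = L/(qS) = 11380/(2484·19.3) = 0.2374.
CD = 0.0286 + 0.0551 × 0.2374² = 0.03171.
D = q·S·CD = 2484 × 19.3 × 0.03171 = 1520 N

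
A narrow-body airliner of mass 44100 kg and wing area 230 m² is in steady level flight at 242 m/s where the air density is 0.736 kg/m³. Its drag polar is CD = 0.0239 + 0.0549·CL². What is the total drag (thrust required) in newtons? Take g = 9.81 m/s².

D = 1.21×10^5 N

In steady level flight, lift balances weight: W = mg = 44100 × 9.81 = 4.3262×10^5 N.
q = ½ρv² = ½ × 0.736 × 242² = 21550 Pa.
Required CL = L/(qS) = 4.3262×10^5/(21550·230) = 0.08728.
CD = 0.0239 + 0.0549 × 0.08728² = 0.02432.
D = q·S·CD = 21550 × 230 × 0.02432 = 1.205×10^5 N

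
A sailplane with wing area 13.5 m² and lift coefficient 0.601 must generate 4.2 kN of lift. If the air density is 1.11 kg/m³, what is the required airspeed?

v = 30.5 m/s

L = ½ρv²S·CL ⇒ v = √(2L/(ρ·S·CL))
v = √(2 × 4200 / (1.11 × 13.5 × 0.601)) = √932.7 = 30.5 m/s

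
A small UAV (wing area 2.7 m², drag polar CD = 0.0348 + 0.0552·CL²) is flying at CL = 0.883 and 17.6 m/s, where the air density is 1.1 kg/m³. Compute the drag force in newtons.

CD = 0.0348 + 0.0552 × 0.883² = 0.07784
D = ½ρv²S·CD = ½ × 1.1 × 17.6² × 2.7 × 0.07784 = 35.8 N

D = 35.8 N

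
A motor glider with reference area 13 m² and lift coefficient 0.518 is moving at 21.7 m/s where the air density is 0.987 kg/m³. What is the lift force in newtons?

L = ½ρv²S·CL = ½ × 0.987 × 21.7² × 13 × 0.518 = 1560 N

L = 1560 N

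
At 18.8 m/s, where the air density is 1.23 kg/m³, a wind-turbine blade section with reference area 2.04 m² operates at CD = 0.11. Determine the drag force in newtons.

D = ½ρv²S·CD = ½ × 1.23 × 18.8² × 2.04 × 0.11 = 48.8 N

D = 48.8 N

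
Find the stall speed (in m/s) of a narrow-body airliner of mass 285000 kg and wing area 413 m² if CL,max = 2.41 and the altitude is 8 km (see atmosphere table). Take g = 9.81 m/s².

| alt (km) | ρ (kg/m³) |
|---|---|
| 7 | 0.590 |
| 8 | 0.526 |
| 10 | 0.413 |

At 8 km, from the table: ρ = 0.526 kg/m³.
Weight W = mg = 285000 × 9.81 = 2.796×10^6 N.
From L = ½ρV²S·CL,max = W: V_stall = √(2W/(ρSCL,max)) = √(2·2.796×10^6/(0.526·413·2.41))
V_stall = √10680 = 103 m/s

V_stall = 103 m/s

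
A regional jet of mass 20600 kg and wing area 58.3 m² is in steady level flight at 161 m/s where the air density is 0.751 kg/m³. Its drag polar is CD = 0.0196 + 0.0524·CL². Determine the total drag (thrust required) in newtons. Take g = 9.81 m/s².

D = 14900 N

Weight W = mg = 20600 × 9.81 = 2.0209×10^5 N; in level flight L = W.
Dynamic pressure q = 0.5 × 0.751 × 161² = 9733 Pa.
CL = 2W/(ρv²S) = 2×2.0209×10^5/(0.751×161²×58.3) = 0.3561.
CD = 0.0196 + 0.0524 × 0.3561² = 0.02625.
D = q·S·CD = 9733 × 58.3 × 0.02625 = 14890 N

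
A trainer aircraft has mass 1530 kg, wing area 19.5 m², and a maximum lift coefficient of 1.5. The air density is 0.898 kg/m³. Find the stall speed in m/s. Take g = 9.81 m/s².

V_stall = 33.8 m/s

At stall, lift equals weight: L = W = m·g = 1530 × 9.81 = 15010 N.
V_stall = √(2W/(ρ·S·CL,max)) = √(2 × 15010 / (0.898 × 19.5 × 1.5))
V_stall = √1143 = 33.8 m/s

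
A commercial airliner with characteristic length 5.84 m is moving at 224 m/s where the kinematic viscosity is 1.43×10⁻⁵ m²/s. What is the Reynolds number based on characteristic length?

Re = v·c/ν = 224 × 5.84 / (1.43×10⁻⁵) = 9.15×10^7

Re = 9.15×10^7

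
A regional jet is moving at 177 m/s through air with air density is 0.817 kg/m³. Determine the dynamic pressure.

q = 12800 Pa

q = ½ρv² = ½ × 0.817 × 177² = 12800 Pa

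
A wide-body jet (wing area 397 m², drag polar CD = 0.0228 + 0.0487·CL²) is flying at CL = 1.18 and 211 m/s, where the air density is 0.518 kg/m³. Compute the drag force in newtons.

CD = 0.0228 + 0.0487 × 1.18² = 0.09061
D = ½ρv²S·CD = ½ × 0.518 × 211² × 397 × 0.09061 = 4.15×10^5 N

D = 4.15×10^5 N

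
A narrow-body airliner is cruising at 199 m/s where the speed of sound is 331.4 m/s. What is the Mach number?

M = 0.6

M = v/a = 199 / 331.4 = 0.6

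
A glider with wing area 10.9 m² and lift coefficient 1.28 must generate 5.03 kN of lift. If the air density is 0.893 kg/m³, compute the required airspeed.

v = 28.4 m/s

L = ½ρv²S·CL ⇒ v = √(2L/(ρ·S·CL))
v = √(2 × 5030 / (0.893 × 10.9 × 1.28)) = √807.4 = 28.4 m/s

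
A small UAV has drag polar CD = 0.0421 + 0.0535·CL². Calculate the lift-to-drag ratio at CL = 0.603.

CD = 0.0421 + 0.0535 × 0.603² = 0.06155
L/D = CL/CD = 0.603 / 0.06155 = 9.8

L/D = 9.8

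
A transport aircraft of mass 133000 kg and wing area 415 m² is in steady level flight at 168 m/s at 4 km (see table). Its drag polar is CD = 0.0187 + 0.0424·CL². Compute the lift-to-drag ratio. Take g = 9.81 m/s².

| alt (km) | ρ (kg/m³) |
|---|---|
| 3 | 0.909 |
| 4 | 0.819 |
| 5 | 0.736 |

At 4 km, from the table: ρ = 0.819 kg/m³.
In steady level flight, lift balances weight: W = mg = 133000 × 9.81 = 1.3047×10^6 N.
Dynamic pressure q = 0.5 × 0.819 × 168² = 11560 Pa.
CL = 2W/(ρv²S) = 2×1.3047×10^6/(0.819×168²×415) = 0.272.
CD = 0.0187 + 0.0424 × 0.272² = 0.02184.
L/D = CL/CD = 0.272 / 0.02184 = 12.5

L/D = 12.5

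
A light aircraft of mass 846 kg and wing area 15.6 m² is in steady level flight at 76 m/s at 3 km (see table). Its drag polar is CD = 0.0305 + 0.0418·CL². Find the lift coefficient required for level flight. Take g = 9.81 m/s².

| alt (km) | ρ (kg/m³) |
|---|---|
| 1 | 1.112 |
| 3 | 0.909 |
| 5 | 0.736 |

CL = 0.203

At 3 km, from the table: ρ = 0.909 kg/m³.
Level flight ⇒ L = W = m·g = 846 × 9.81 = 8299.3 N.
q = ½ρv² = ½ × 0.909 × 76² = 2625 Pa.
CL = W/(q·S) = 8299.3 / (2625 × 15.6) = 0.2027.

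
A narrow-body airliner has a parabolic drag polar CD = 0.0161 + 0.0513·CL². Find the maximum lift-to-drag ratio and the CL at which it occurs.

(L/D)max = 17.4, at CL = 0.56

For CD = CD0 + K·CL², (L/D)max occurs at CL* = √(CD0/K) and equals 1/(2√(K·CD0)).
(L/D)max = 1/(2√(0.0513 × 0.0161)) = 1/(2 × 0.02874) = 17.4
CL* = √(0.0161/0.0513) = 0.56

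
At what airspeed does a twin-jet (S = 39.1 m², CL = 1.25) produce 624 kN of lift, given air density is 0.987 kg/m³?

L = ½ρv²S·CL ⇒ v = √(2L/(ρ·S·CL))
v = √(2 × 6.24×10^5 / (0.987 × 39.1 × 1.25)) = √25870 = 161 m/s

v = 161 m/s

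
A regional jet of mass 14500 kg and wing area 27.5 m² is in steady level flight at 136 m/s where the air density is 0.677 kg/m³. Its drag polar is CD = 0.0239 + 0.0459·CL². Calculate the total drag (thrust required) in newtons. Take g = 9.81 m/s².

D = 9510 N

Level flight ⇒ L = W = m·g = 14500 × 9.81 = 1.4224×10^5 N.
Dynamic pressure q = 0.5 × 0.677 × 136² = 6261 Pa.
CL = W/(q·S) = 1.4224×10^5 / (6261 × 27.5) = 0.8262.
CD = 0.0239 + 0.0459 × 0.8262² = 0.05523.
D = q·S·CD = 6261 × 27.5 × 0.05523 = 9509 N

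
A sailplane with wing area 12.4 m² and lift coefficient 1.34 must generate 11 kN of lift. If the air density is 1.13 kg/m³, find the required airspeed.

v = 34.2 m/s

L = ½ρv²S·CL ⇒ v = √(2L/(ρ·S·CL))
v = √(2 × 11000 / (1.13 × 12.4 × 1.34)) = √1172 = 34.2 m/s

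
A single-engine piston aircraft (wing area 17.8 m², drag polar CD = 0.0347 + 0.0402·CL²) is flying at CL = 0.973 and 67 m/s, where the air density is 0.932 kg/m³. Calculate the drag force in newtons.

CD = 0.0347 + 0.0402 × 0.973² = 0.07276
D = ½ρv²S·CD = ½ × 0.932 × 67² × 17.8 × 0.07276 = 2710 N

D = 2710 N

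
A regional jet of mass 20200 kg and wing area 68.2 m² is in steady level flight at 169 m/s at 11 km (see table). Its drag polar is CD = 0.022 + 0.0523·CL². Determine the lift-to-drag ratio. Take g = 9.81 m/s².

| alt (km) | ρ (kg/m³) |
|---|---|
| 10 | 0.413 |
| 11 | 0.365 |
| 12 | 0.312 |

At 11 km, from the table: ρ = 0.365 kg/m³.
In steady level flight, lift balances weight: W = mg = 20200 × 9.81 = 1.9816×10^5 N.
q = ½ρv² = ½ × 0.365 × 169² = 5212 Pa.
Required CL = L/(qS) = 1.9816×10^5/(5212·68.2) = 0.5574.
CD = 0.022 + 0.0523 × 0.5574² = 0.03825.
L/D = CL/CD = 0.5574 / 0.03825 = 14.6

L/D = 14.6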